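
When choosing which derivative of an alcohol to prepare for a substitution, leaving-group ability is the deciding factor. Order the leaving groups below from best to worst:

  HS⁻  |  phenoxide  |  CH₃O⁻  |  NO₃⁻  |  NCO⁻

NO₃⁻: pKₐ(HNO₃) ≈ -1.3 — resonance-delocalised over three oxygens
NCO⁻: pKₐ(HOCN) ≈ 3.5 — resonance between N and O
HS⁻: pKₐ(H₂S) ≈ 7
phenoxide: pKₐ(C₆H₅OH (phenol)) ≈ 10 — resonance into the ring helps, but still a poor LG
CH₃O⁻: pKₐ(CH₃OH) ≈ 15.5 — strong base; alkoxides do not leave unassisted

NO₃⁻ > NCO⁻ > HS⁻ > phenoxide > CH₃O⁻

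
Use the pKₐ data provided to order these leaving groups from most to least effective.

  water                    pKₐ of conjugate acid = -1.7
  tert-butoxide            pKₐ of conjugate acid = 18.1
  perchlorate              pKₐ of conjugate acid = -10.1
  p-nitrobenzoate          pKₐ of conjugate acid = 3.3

perchlorate > water > p-nitrobenzoate > tert-butoxide

Lower conjugate-acid pKₐ ⇒ weaker base ⇒ better leaving group.
Sorting by the given values: perchlorate (-10.1), water (-1.7), p-nitrobenzoate (3.3), tert-butoxide (18.1).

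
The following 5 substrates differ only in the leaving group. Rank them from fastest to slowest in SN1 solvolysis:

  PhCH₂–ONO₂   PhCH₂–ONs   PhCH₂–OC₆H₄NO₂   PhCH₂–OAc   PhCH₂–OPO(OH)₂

Same R in every case — rank the leaving groups.
Leaving-group ability tracks the stability of the departed species; conjugate-acid pKₐ is the usual yardstick (lower pKₐ → better LG).
PhCH₂–ONs loses ONs⁻: pKₐ(p-O₂NC₆H₄SO₃H) ≈ -3.5
PhCH₂–ONO₂ loses NO₃⁻: pKₐ(HNO₃) ≈ -1.3
PhCH₂–OPO(OH)₂ loses H₂PO₄⁻: pKₐ(H₃PO₄) ≈ 2.1
PhCH₂–OAc loses AcO⁻: pKₐ(CH₃COOH) ≈ 4.8
PhCH₂–OC₆H₄NO₂ loses p-O₂N–C₆H₄–O⁻: pKₐ(p-nitrophenol) ≈ 7.2

PhCH₂–ONs > PhCH₂–ONO₂ > PhCH₂–OPO(OH)₂ > PhCH₂–OAc > PhCH₂–OC₆H₄NO₂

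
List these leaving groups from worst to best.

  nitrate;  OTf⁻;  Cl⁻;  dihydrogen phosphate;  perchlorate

OTf⁻: pKₐ(CF₃SO₃H (triflic acid)) ≈ -14 — charge spread over three oxygens and a CF₃ group; the premier leaving group in synthesis
perchlorate: pKₐ(HClO₄) ≈ -10 — extremely weak base; rarely used for safety reasons
Cl⁻: pKₐ(HCl) ≈ -7
nitrate: pKₐ(HNO₃) ≈ -1.3 — resonance-delocalised over three oxygens
dihydrogen phosphate: pKₐ(H₃PO₄) ≈ 2.1
Listed from poorest to best leaving group as asked.

dihydrogen phosphate < nitrate < Cl⁻ < perchlorate < OTf⁻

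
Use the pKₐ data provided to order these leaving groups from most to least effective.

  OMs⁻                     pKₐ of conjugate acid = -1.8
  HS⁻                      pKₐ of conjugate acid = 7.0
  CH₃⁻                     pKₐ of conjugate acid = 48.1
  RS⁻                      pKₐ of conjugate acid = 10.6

Lower conjugate-acid pKₐ ⇒ weaker base ⇒ better leaving group.
Sorting by the given values: OMs⁻ (-1.8), HS⁻ (7.0), RS⁻ (10.6), CH₃⁻ (48.1).

OMs⁻ > HS⁻ > RS⁻ > CH₃⁻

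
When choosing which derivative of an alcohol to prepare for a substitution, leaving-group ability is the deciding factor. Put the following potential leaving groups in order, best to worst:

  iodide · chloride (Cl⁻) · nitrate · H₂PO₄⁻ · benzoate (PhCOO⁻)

A good leaving group is a weak base: the lower the pKₐ of its conjugate acid, the more readily it departs.
iodide: pKₐ(HI) ≈ -10
chloride (Cl⁻): pKₐ(HCl) ≈ -7
nitrate: pKₐ(HNO₃) ≈ -1.3
H₂PO₄⁻: pKₐ(H₃PO₄) ≈ 2.1
benzoate (PhCOO⁻): pKₐ(C₆H₅COOH) ≈ 4.2

iodide > chloride (Cl⁻) > nitrate > H₂PO₄⁻ > benzoate (PhCOO⁻)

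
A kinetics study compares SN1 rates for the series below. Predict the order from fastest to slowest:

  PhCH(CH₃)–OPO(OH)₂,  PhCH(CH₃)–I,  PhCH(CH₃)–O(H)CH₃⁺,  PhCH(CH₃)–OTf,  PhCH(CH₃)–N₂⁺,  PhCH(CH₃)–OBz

PhCH(CH₃)–N₂⁺ > PhCH(CH₃)–OTf > PhCH(CH₃)–I > PhCH(CH₃)–O(H)CH₃⁺ > PhCH(CH₃)–OPO(OH)₂ > PhCH(CH₃)–OBz

Same R in every case — rank the leaving groups.
The more stable X⁻ (or X) is on its own — i.e. the weaker a base it is — the better a leaving group it makes.
PhCH(CH₃)–N₂⁺ loses N₂: no meaningful conjugate acid; N₂ departs as an exceptionally stable neutral molecule
PhCH(CH₃)–OTf loses OTf⁻: pKₐ(CF₃SO₃H (triflic acid)) ≈ -14
PhCH(CH₃)–I loses I⁻: pKₐ(HI) ≈ -10
PhCH(CH₃)–O(H)CH₃⁺ loses R'OH: pKₐ(R'OH₂⁺) ≈ -2.4
PhCH(CH₃)–OPO(OH)₂ loses H₂PO₄⁻: pKₐ(H₃PO₄) ≈ 2.1
PhCH(CH₃)–OBz loses PhCOO⁻: pKₐ(C₆H₅COOH) ≈ 4.2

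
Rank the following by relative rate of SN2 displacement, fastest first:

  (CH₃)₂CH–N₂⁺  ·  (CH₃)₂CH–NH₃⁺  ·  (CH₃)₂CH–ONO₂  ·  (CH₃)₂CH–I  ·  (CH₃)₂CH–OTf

(CH₃)₂CH–N₂⁺ > (CH₃)₂CH–OTf > (CH₃)₂CH–I > (CH₃)₂CH–ONO₂ > (CH₃)₂CH–NH₃⁺

The skeletons are identical, so relative rate is governed entirely by leaving-group ability.
A good leaving group is a weak base: the lower the pKₐ of its conjugate acid, the more readily it departs.
(CH₃)₂CH–N₂⁺ loses N₂: no meaningful conjugate acid; N₂ departs as an exceptionally stable neutral molecule
(CH₃)₂CH–OTf loses OTf⁻: pKₐ(CF₃SO₃H (triflic acid)) ≈ -14
(CH₃)₂CH–I loses I⁻: pKₐ(HI) ≈ -10
(CH₃)₂CH–ONO₂ loses NO₃⁻: pKₐ(HNO₃) ≈ -1.3
(CH₃)₂CH–NH₃⁺ loses NH₃: pKₐ(NH₄⁺) ≈ 9.2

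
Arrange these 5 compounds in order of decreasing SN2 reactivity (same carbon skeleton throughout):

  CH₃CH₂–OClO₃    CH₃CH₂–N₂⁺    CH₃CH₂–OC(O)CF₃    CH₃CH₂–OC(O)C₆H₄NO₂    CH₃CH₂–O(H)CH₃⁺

Same R in every case — rank the leaving groups.
Leaving-group ability tracks the stability of the departed species; conjugate-acid pKₐ is the usual yardstick (lower pKₐ → better LG).
CH₃CH₂–N₂⁺ loses N₂: no meaningful conjugate acid; N₂ departs as an exceptionally stable neutral molecule
CH₃CH₂–OClO₃ loses ClO₄⁻: pKₐ(HClO₄) ≈ -10
CH₃CH₂–O(H)CH₃⁺ loses R'OH: pKₐ(R'OH₂⁺) ≈ -2.4
CH₃CH₂–OC(O)CF₃ loses CF₃COO⁻: pKₐ(CF₃COOH) ≈ 0.2
CH₃CH₂–OC(O)C₆H₄NO₂ loses p-O₂N–C₆H₄–COO⁻: pKₐ(p-nitrobenzoic acid) ≈ 3.4

CH₃CH₂–N₂⁺ > CH₃CH₂–OClO₃ > CH₃CH₂–O(H)CH₃⁺ > CH₃CH₂–OC(O)CF₃ > CH₃CH₂–OC(O)C₆H₄NO₂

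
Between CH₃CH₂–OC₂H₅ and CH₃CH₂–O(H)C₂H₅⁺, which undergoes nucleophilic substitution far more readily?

From CH₃CH₂–OC₂H₅ the departing group would be CH₃CH₂O⁻ (pKₐ(CH₃CH₂OH) ≈ 16). Strong base; alkoxides do not leave unassisted.
From CH₃CH₂–O(H)C₂H₅⁺ the leaving group is R'OH (pKₐ(R'OH₂⁺) ≈ -2.4). Neutral; leaves from a protonated ether (an oxonium ion, R–O(H)R'⁺).
(In practice CH₃CH₂–O(H)C₂H₅⁺ is made from CH₃CH₂–OC₂H₅ by protonation with concentrated HBr, allowing neutral ethanol, rather than ethoxide, to depart.)

CH₃CH₂–O(H)C₂H₅⁺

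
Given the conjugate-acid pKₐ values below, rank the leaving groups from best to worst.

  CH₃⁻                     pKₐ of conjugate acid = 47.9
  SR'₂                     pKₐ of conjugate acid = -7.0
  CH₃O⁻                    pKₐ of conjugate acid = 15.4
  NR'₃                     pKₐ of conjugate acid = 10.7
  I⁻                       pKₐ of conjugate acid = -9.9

Lower conjugate-acid pKₐ ⇒ weaker base ⇒ better leaving group.
Sorting by the given values: I⁻ (-9.9), SR'₂ (-7.0), NR'₃ (10.7), CH₃O⁻ (15.4), CH₃⁻ (47.9).

I⁻ > SR'₂ > NR'₃ > CH₃O⁻ > CH₃⁻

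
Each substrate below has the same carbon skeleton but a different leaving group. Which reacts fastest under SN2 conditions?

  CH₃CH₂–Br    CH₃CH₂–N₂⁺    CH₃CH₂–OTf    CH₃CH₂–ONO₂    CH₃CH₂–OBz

CH₃CH₂–N₂⁺

Same R in every case — rank the leaving groups.
Leaving-group ability tracks the stability of the departed species; conjugate-acid pKₐ is the usual yardstick (lower pKₐ → better LG).
CH₃CH₂–N₂⁺ loses N₂: no meaningful conjugate acid; N₂ departs as an exceptionally stable neutral molecule
CH₃CH₂–OTf loses OTf⁻: pKₐ(CF₃SO₃H (triflic acid)) ≈ -14
CH₃CH₂–Br loses Br⁻: pKₐ(HBr) ≈ -9
CH₃CH₂–ONO₂ loses NO₃⁻: pKₐ(HNO₃) ≈ -1.3
CH₃CH₂–OBz loses PhCOO⁻: pKₐ(C₆H₅COOH) ≈ 4.2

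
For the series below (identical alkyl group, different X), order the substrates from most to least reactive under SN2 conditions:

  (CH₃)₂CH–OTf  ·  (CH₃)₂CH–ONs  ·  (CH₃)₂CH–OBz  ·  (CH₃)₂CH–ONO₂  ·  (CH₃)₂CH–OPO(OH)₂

(CH₃)₂CH–OTf > (CH₃)₂CH–ONs > (CH₃)₂CH–ONO₂ > (CH₃)₂CH–OPO(OH)₂ > (CH₃)₂CH–OBz

With the same alkyl group throughout, only the leaving group differentiates the rates.
Rank by basicity of the departing species: weakest base leaves most easily.
(CH₃)₂CH–OTf loses OTf⁻: pKₐ(CF₃SO₃H (triflic acid)) ≈ -14
(CH₃)₂CH–ONs loses ONs⁻: pKₐ(p-O₂NC₆H₄SO₃H) ≈ -3.5
(CH₃)₂CH–ONO₂ loses NO₃⁻: pKₐ(HNO₃) ≈ -1.3
(CH₃)₂CH–OPO(OH)₂ loses H₂PO₄⁻: pKₐ(H₃PO₄) ≈ 2.1
(CH₃)₂CH–OBz loses PhCOO⁻: pKₐ(C₆H₅COOH) ≈ 4.2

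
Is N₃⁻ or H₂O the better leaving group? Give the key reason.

H₂O

H₂O is the better leaving group.
pKₐ(H₃O⁺) ≈ -1.7 versus pKₐ(HN₃) ≈ 4.7: H₂O is the much weaker base.
Neutral; leaves from a protonated alcohol (R–OH₂⁺).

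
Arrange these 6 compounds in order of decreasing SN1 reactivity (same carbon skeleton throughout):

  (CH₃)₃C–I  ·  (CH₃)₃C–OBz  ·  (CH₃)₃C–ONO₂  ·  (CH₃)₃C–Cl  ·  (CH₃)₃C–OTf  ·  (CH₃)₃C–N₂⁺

(CH₃)₃C–N₂⁺ > (CH₃)₃C–OTf > (CH₃)₃C–I > (CH₃)₃C–Cl > (CH₃)₃C–ONO₂ > (CH₃)₃C–OBz

Same R in every case — rank the leaving groups.
A good leaving group is a weak base: the lower the pKₐ of its conjugate acid, the more readily it departs.
(CH₃)₃C–N₂⁺ loses N₂: no meaningful conjugate acid; N₂ departs as an exceptionally stable neutral molecule
(CH₃)₃C–OTf loses OTf⁻: pKₐ(CF₃SO₃H (triflic acid)) ≈ -14
(CH₃)₃C–I loses I⁻: pKₐ(HI) ≈ -10
(CH₃)₃C–Cl loses Cl⁻: pKₐ(HCl) ≈ -7
(CH₃)₃C–ONO₂ loses NO₃⁻: pKₐ(HNO₃) ≈ -1.3
(CH₃)₃C–OBz loses PhCOO⁻: pKₐ(C₆H₅COOH) ≈ 4.2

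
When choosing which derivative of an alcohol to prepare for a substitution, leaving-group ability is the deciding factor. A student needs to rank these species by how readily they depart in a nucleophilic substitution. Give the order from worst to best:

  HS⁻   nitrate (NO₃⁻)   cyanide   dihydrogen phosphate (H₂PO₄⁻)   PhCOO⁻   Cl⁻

Leaving-group ability tracks the stability of the departed species; conjugate-acid pKₐ is the usual yardstick (lower pKₐ → better LG).
Cl⁻: pKₐ(HCl) ≈ -7 — moderately weak base
nitrate (NO₃⁻): pKₐ(HNO₃) ≈ -1.3
dihydrogen phosphate (H₂PO₄⁻): pKₐ(H₃PO₄) ≈ 2.1 — moderate base; biological leaving group after further activation
PhCOO⁻: pKₐ(C₆H₅COOH) ≈ 4.2
HS⁻: pKₐ(H₂S) ≈ 7
cyanide: pKₐ(HCN) ≈ 9.2 — sp carbon stabilises the charge somewhat, but still a poor LG
Reversing gives the worst-to-best order requested.

cyanide < HS⁻ < PhCOO⁻ < dihydrogen phosphate (H₂PO₄⁻) < nitrate (NO₃⁻) < Cl⁻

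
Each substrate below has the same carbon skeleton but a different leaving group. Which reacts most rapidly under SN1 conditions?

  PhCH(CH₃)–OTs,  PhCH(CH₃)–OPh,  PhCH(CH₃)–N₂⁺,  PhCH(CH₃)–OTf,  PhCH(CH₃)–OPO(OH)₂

PhCH(CH₃)–N₂⁺

Same R in every case — rank the leaving groups.
A good leaving group is a weak base: the lower the pKₐ of its conjugate acid, the more readily it departs.
PhCH(CH₃)–N₂⁺ loses N₂: no meaningful conjugate acid; N₂ departs as an exceptionally stable neutral molecule
PhCH(CH₃)–OTf loses OTf⁻: pKₐ(CF₃SO₃H (triflic acid)) ≈ -14
PhCH(CH₃)–OTs loses OTs⁻: pKₐ(p-CH₃C₆H₄SO₃H (TsOH)) ≈ -2.8
PhCH(CH₃)–OPO(OH)₂ loses H₂PO₄⁻: pKₐ(H₃PO₄) ≈ 2.1
PhCH(CH₃)–OPh loses PhO⁻: pKₐ(C₆H₅OH (phenol)) ≈ 10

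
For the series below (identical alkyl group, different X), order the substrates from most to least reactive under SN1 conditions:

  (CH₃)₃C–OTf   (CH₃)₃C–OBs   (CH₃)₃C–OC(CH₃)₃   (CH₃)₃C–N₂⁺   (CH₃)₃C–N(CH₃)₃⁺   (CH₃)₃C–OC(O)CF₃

(CH₃)₃C–N₂⁺ > (CH₃)₃C–OTf > (CH₃)₃C–OBs > (CH₃)₃C–OC(O)CF₃ > (CH₃)₃C–N(CH₃)₃⁺ > (CH₃)₃C–OC(CH₃)₃

Same R in every case — rank the leaving groups.
Rank by basicity of the departing species: weakest base leaves most easily.
(CH₃)₃C–N₂⁺ loses N₂: no meaningful conjugate acid; N₂ departs as an exceptionally stable neutral molecule
(CH₃)₃C–OTf loses OTf⁻: pKₐ(CF₃SO₃H (triflic acid)) ≈ -14
(CH₃)₃C–OBs loses OBs⁻: pKₐ(p-BrC₆H₄SO₃H) ≈ -2.8
(CH₃)₃C–OC(O)CF₃ loses CF₃COO⁻: pKₐ(CF₃COOH) ≈ 0.2
(CH₃)₃C–N(CH₃)₃⁺ loses NR'₃: pKₐ(R'₃NH⁺) ≈ 10.7
(CH₃)₃C–OC(CH₃)₃ loses (CH₃)₃CO⁻: pKₐ(t-BuOH) ≈ 18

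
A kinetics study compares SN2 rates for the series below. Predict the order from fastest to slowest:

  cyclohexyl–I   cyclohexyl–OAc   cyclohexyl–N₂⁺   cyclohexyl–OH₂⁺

cyclohexyl–N₂⁺ > cyclohexyl–I > cyclohexyl–OH₂⁺ > cyclohexyl–OAc

With the same alkyl group throughout, only the leaving group differentiates the rates.
A good leaving group is a weak base: the lower the pKₐ of its conjugate acid, the more readily it departs.
cyclohexyl–N₂⁺ loses N₂: no meaningful conjugate acid; N₂ departs as an exceptionally stable neutral molecule
cyclohexyl–I loses I⁻: pKₐ(HI) ≈ -10
cyclohexyl–OH₂⁺ loses H₂O: pKₐ(H₃O⁺) ≈ -1.7
cyclohexyl–OAc loses AcO⁻: pKₐ(CH₃COOH) ≈ 4.8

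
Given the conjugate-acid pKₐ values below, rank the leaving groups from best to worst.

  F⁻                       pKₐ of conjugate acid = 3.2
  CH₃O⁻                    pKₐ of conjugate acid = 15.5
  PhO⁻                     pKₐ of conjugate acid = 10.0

F⁻ > PhO⁻ > CH₃O⁻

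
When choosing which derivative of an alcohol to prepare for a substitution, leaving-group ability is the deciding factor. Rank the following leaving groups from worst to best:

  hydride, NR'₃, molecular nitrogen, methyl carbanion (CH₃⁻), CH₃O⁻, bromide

Leaving-group ability tracks the stability of the departed species; conjugate-acid pKₐ is the usual yardstick (lower pKₐ → better LG).
molecular nitrogen: no meaningful conjugate acid; N₂ departs as an exceptionally stable neutral molecule
bromide: pKₐ(HBr) ≈ -9
NR'₃: pKₐ(R'₃NH⁺) ≈ 10.7
CH₃O⁻: pKₐ(CH₃OH) ≈ 15.5
hydride: pKₐ(H₂) ≈ 36
methyl carbanion (CH₃⁻): pKₐ(CH₄) ≈ 48
The question asks for worst first, so the sequence is read in increasing leaving-group ability.

methyl carbanion (CH₃⁻) < hydride < CH₃O⁻ < NR'₃ < bromide < molecular nitrogen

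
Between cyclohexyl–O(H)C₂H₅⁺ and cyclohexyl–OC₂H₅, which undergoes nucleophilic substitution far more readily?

cyclohexyl–O(H)C₂H₅⁺

From cyclohexyl–OC₂H₅ the departing group would be CH₃CH₂O⁻ (pKₐ(CH₃CH₂OH) ≈ 16). Strong base; alkoxides do not leave unassisted.
From cyclohexyl–O(H)C₂H₅⁺ the leaving group is R'OH (pKₐ(R'OH₂⁺) ≈ -2.4). Neutral; leaves from a protonated ether (an oxonium ion, R–O(H)R'⁺).
(In practice cyclohexyl–O(H)C₂H₅⁺ is made from cyclohexyl–OC₂H₅ by protonation with concentrated HBr, allowing neutral ethanol, rather than ethoxide, to depart.)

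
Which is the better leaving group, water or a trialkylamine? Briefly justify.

water

water is the better leaving group.
pKₐ(H₃O⁺) ≈ -1.7 versus pKₐ(R'₃NH⁺) ≈ 10.7: water is the much weaker base.
Neutral; leaves from a protonated alcohol (R–OH₂⁺).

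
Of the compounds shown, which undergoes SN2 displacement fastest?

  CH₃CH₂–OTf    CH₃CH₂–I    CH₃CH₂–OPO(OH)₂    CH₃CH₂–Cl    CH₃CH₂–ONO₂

The skeletons are identical, so relative rate is governed entirely by leaving-group ability.
The more stable X⁻ (or X) is on its own — i.e. the weaker a base it is — the better a leaving group it makes.
CH₃CH₂–OTf loses OTf⁻: pKₐ(CF₃SO₃H (triflic acid)) ≈ -14
CH₃CH₂–I loses I⁻: pKₐ(HI) ≈ -10
CH₃CH₂–Cl loses Cl⁻: pKₐ(HCl) ≈ -7
CH₃CH₂–ONO₂ loses NO₃⁻: pKₐ(HNO₃) ≈ -1.3
CH₃CH₂–OPO(OH)₂ loses H₂PO₄⁻: pKₐ(H₃PO₄) ≈ 2.1

CH₃CH₂–OTf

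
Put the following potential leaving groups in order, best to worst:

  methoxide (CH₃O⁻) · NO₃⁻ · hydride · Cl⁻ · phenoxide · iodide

iodide > Cl⁻ > NO₃⁻ > phenoxide > methoxide (CH₃O⁻) > hydride

A good leaving group is a weak base: the lower the pKₐ of its conjugate acid, the more readily it departs.
iodide: pKₐ(HI) ≈ -10
Cl⁻: pKₐ(HCl) ≈ -7
NO₃⁻: pKₐ(HNO₃) ≈ -1.3
phenoxide: pKₐ(C₆H₅OH (phenol)) ≈ 10 — resonance into the ring helps, but still a poor LG
methoxide (CH₃O⁻): pKₐ(CH₃OH) ≈ 15.5 — strong base; alkoxides do not leave unassisted
hydride: pKₐ(H₂) ≈ 36 — extremely strong base; leaves only in special hydride-transfer contexts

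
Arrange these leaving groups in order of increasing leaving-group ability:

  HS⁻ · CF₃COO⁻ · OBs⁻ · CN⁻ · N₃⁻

The more stable X⁻ (or X) is on its own — i.e. the weaker a base it is — the better a leaving group it makes.
OBs⁻: pKₐ(p-BrC₆H₄SO₃H) ≈ -2.8 — arenesulfonate with a p-bromo substituent
CF₃COO⁻: pKₐ(CF₃COOH) ≈ 0.2
N₃⁻: pKₐ(HN₃) ≈ 4.7
HS⁻: pKₐ(H₂S) ≈ 7
CN⁻: pKₐ(HCN) ≈ 9.2 — sp carbon stabilises the charge somewhat, but still a poor LG
The question asks for worst first, so the sequence is read in increasing leaving-group ability.

CN⁻ < HS⁻ < N₃⁻ < CF₃COO⁻ < OBs⁻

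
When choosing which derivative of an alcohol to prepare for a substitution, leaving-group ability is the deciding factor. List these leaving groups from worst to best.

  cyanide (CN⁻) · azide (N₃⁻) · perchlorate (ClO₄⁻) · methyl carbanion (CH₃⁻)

A good leaving group is a weak base: the lower the pKₐ of its conjugate acid, the more readily it departs.
perchlorate (ClO₄⁻): pKₐ(HClO₄) ≈ -10 — extremely weak base; rarely used for safety reasons
azide (N₃⁻): pKₐ(HN₃) ≈ 4.7 — linear, resonance-stabilised
cyanide (CN⁻): pKₐ(HCN) ≈ 9.2 — sp carbon stabilises the charge somewhat, but still a poor LG
methyl carbanion (CH₃⁻): pKₐ(CH₄) ≈ 48 — unstabilised carbanion; the worst conceivable leaving group
The question asks for worst first, so the sequence is read in increasing leaving-group ability.

methyl carbanion (CH₃⁻) < cyanide (CN⁻) < azide (N₃⁻) < perchlorate (ClO₄⁻)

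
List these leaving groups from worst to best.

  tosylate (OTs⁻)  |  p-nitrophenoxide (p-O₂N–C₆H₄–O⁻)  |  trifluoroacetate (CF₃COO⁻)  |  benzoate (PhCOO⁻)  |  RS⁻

The more stable X⁻ (or X) is on its own — i.e. the weaker a base it is — the better a leaving group it makes.
tosylate (OTs⁻): pKₐ(p-CH₃C₆H₄SO₃H (TsOH)) ≈ -2.8
trifluoroacetate (CF₃COO⁻): pKₐ(CF₃COOH) ≈ 0.2 — strongly electron-withdrawing CF₃ stabilises the carboxylate
benzoate (PhCOO⁻): pKₐ(C₆H₅COOH) ≈ 4.2 — aryl carboxylate
p-nitrophenoxide (p-O₂N–C₆H₄–O⁻): pKₐ(p-nitrophenol) ≈ 7.2 — nitro group delocalises the charge; the classic chromogenic LG
RS⁻: pKₐ(RSH (a thiol)) ≈ 10.5 — moderately basic; rarely leaves without activation
Listed from poorest to best leaving group as asked.

RS⁻ < p-nitrophenoxide (p-O₂N–C₆H₄–O⁻) < benzoate (PhCOO⁻) < trifluoroacetate (CF₃COO⁻) < tosylate (OTs⁻)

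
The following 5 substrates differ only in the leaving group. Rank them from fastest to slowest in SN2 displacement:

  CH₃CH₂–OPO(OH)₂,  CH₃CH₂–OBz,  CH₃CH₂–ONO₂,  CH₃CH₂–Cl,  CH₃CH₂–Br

Same R in every case — rank the leaving groups.
Rank by basicity of the departing species: weakest base leaves most easily.
CH₃CH₂–Br loses Br⁻: pKₐ(HBr) ≈ -9
CH₃CH₂–Cl loses Cl⁻: pKₐ(HCl) ≈ -7
CH₃CH₂–ONO₂ loses NO₃⁻: pKₐ(HNO₃) ≈ -1.3
CH₃CH₂–OPO(OH)₂ loses H₂PO₄⁻: pKₐ(H₃PO₄) ≈ 2.1
CH₃CH₂–OBz loses PhCOO⁻: pKₐ(C₆H₅COOH) ≈ 4.2

CH₃CH₂–Br > CH₃CH₂–Cl > CH₃CH₂–ONO₂ > CH₃CH₂–OPO(OH)₂ > CH₃CH₂–OBz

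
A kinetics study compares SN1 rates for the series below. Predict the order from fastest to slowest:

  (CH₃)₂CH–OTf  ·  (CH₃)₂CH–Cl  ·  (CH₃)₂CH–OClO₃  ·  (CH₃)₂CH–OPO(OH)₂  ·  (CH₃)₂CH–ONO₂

(CH₃)₂CH–OTf > (CH₃)₂CH–OClO₃ > (CH₃)₂CH–Cl > (CH₃)₂CH–ONO₂ > (CH₃)₂CH–OPO(OH)₂

With the same alkyl group throughout, only the leaving group differentiates the rates.
The more stable X⁻ (or X) is on its own — i.e. the weaker a base it is — the better a leaving group it makes.
(CH₃)₂CH–OTf loses OTf⁻: pKₐ(CF₃SO₃H (triflic acid)) ≈ -14
(CH₃)₂CH–OClO₃ loses ClO₄⁻: pKₐ(HClO₄) ≈ -10
(CH₃)₂CH–Cl loses Cl⁻: pKₐ(HCl) ≈ -7
(CH₃)₂CH–ONO₂ loses NO₃⁻: pKₐ(HNO₃) ≈ -1.3
(CH₃)₂CH–OPO(OH)₂ loses H₂PO₄⁻: pKₐ(H₃PO₄) ≈ 2.1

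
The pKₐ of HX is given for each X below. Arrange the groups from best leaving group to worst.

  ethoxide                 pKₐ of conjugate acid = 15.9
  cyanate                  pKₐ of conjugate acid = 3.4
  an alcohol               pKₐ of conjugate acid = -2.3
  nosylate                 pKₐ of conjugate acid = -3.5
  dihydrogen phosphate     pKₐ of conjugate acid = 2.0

nosylate > an alcohol > dihydrogen phosphate > cyanate > ethoxide

Lower conjugate-acid pKₐ ⇒ weaker base ⇒ better leaving group.
Sorting by the given values: nosylate (-3.5), an alcohol (-2.3), dihydrogen phosphate (2.0), cyanate (3.4), ethoxide (15.9).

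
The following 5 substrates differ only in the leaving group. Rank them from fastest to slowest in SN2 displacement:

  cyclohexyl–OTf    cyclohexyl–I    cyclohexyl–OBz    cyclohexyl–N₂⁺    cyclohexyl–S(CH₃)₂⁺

cyclohexyl–N₂⁺ > cyclohexyl–OTf > cyclohexyl–I > cyclohexyl–S(CH₃)₂⁺ > cyclohexyl–OBz

Identical carbon frameworks mean the comparison reduces to leaving-group quality.
Leaving-group ability tracks the stability of the departed species; conjugate-acid pKₐ is the usual yardstick (lower pKₐ → better LG).
cyclohexyl–N₂⁺ loses N₂: no meaningful conjugate acid; N₂ departs as an exceptionally stable neutral molecule
cyclohexyl–OTf loses OTf⁻: pKₐ(CF₃SO₃H (triflic acid)) ≈ -14
cyclohexyl–I loses I⁻: pKₐ(HI) ≈ -10
cyclohexyl–S(CH₃)₂⁺ loses SR'₂: pKₐ(R'₂SH⁺) ≈ -7
cyclohexyl–OBz loses PhCOO⁻: pKₐ(C₆H₅COOH) ≈ 4.2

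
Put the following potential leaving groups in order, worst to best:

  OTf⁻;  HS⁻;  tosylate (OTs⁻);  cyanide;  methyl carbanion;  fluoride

The more stable X⁻ (or X) is on its own — i.e. the weaker a base it is — the better a leaving group it makes.
OTf⁻: pKₐ(CF₃SO₃H (triflic acid)) ≈ -14
tosylate (OTs⁻): pKₐ(p-CH₃C₆H₄SO₃H (TsOH)) ≈ -2.8
fluoride: pKₐ(HF) ≈ 3.2
HS⁻: pKₐ(H₂S) ≈ 7
cyanide: pKₐ(HCN) ≈ 9.2
methyl carbanion: pKₐ(CH₄) ≈ 48
Reversing gives the worst-to-best order requested.

methyl carbanion < cyanide < HS⁻ < fluoride < tosylate (OTs⁻) < OTf⁻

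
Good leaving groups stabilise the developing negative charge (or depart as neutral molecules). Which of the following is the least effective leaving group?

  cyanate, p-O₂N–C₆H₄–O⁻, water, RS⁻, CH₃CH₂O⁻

Leaving-group ability tracks the stability of the departed species; conjugate-acid pKₐ is the usual yardstick (lower pKₐ → better LG).
water: pKₐ(H₃O⁺) ≈ -1.7
cyanate: pKₐ(HOCN) ≈ 3.5
p-O₂N–C₆H₄–O⁻: pKₐ(p-nitrophenol) ≈ 7.2
RS⁻: pKₐ(RSH (a thiol)) ≈ 10.5
CH₃CH₂O⁻: pKₐ(CH₃CH₂OH) ≈ 16

CH₃CH₂O⁻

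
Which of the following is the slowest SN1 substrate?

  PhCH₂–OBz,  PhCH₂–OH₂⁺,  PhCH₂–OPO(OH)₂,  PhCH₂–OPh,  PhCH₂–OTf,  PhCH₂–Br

Same R in every case — rank the leaving groups.
The more stable X⁻ (or X) is on its own — i.e. the weaker a base it is — the better a leaving group it makes.
PhCH₂–OTf loses OTf⁻: pKₐ(CF₃SO₃H (triflic acid)) ≈ -14
PhCH₂–Br loses Br⁻: pKₐ(HBr) ≈ -9
PhCH₂–OH₂⁺ loses H₂O: pKₐ(H₃O⁺) ≈ -1.7
PhCH₂–OPO(OH)₂ loses H₂PO₄⁻: pKₐ(H₃PO₄) ≈ 2.1
PhCH₂–OBz loses PhCOO⁻: pKₐ(C₆H₅COOH) ≈ 4.2
PhCH₂–OPh loses PhO⁻: pKₐ(C₆H₅OH (phenol)) ≈ 10

PhCH₂–OPh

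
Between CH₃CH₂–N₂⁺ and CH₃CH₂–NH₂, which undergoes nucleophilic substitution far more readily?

From CH₃CH₂–NH₂ the departing group would be NH₂⁻ (pKₐ(NH₃) ≈ 38). Extremely strong base; never a leaving group.
From CH₃CH₂–N₂⁺ the leaving group is N₂ (no meaningful conjugate acid; N₂ departs as an exceptionally stable neutral molecule).
(In practice CH₃CH₂–N₂⁺ is made from CH₃CH₂–NH₂ by diazotisation (NaNO₂ / HCl, 0 °C), generating a diazonium salt that expels N₂.)

CH₃CH₂–N₂⁺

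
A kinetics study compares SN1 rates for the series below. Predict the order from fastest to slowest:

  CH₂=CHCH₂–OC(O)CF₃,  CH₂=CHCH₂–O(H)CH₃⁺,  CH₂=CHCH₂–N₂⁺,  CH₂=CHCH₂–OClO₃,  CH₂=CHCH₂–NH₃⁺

CH₂=CHCH₂–N₂⁺ > CH₂=CHCH₂–OClO₃ > CH₂=CHCH₂–O(H)CH₃⁺ > CH₂=CHCH₂–OC(O)CF₃ > CH₂=CHCH₂–NH₃⁺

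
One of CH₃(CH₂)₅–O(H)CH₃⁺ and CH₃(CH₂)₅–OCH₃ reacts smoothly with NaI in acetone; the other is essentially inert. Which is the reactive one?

From CH₃(CH₂)₅–OCH₃ the departing group would be CH₃O⁻ (pKₐ(CH₃OH) ≈ 15.5). Strong base; alkoxides do not leave unassisted.
From CH₃(CH₂)₅–O(H)CH₃⁺ the leaving group is R'OH (pKₐ(R'OH₂⁺) ≈ -2.4). Neutral; leaves from a protonated ether (an oxonium ion, R–O(H)R'⁺).
(In practice CH₃(CH₂)₅–O(H)CH₃⁺ is made from CH₃(CH₂)₅–OCH₃ by protonation with concentrated HI, allowing neutral methanol, rather than methoxide, to depart.)

CH₃(CH₂)₅–O(H)CH₃⁺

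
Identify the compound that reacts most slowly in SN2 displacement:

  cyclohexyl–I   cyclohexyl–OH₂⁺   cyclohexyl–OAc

Identical carbon frameworks mean the comparison reduces to leaving-group quality.
The more stable X⁻ (or X) is on its own — i.e. the weaker a base it is — the better a leaving group it makes.
cyclohexyl–I loses I⁻: pKₐ(HI) ≈ -10
cyclohexyl–OH₂⁺ loses H₂O: pKₐ(H₃O⁺) ≈ -1.7
cyclohexyl–OAc loses AcO⁻: pKₐ(CH₃COOH) ≈ 4.8

cyclohexyl–OAc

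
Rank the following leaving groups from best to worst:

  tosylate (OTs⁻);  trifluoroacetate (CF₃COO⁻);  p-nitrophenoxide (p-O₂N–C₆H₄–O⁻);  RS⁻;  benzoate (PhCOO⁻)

tosylate (OTs⁻) > trifluoroacetate (CF₃COO⁻) > benzoate (PhCOO⁻) > p-nitrophenoxide (p-O₂N–C₆H₄–O⁻) > RS⁻

A good leaving group is a weak base: the lower the pKₐ of its conjugate acid, the more readily it departs.
tosylate (OTs⁻): pKₐ(p-CH₃C₆H₄SO₃H (TsOH)) ≈ -2.8 — resonance-delocalised arenesulfonate
trifluoroacetate (CF₃COO⁻): pKₐ(CF₃COOH) ≈ 0.2 — strongly electron-withdrawing CF₃ stabilises the carboxylate
benzoate (PhCOO⁻): pKₐ(C₆H₅COOH) ≈ 4.2 — aryl carboxylate
p-nitrophenoxide (p-O₂N–C₆H₄–O⁻): pKₐ(p-nitrophenol) ≈ 7.2 — nitro group delocalises the charge; the classic chromogenic LG
RS⁻: pKₐ(RSH (a thiol)) ≈ 10.5 — moderately basic; rarely leaves without activation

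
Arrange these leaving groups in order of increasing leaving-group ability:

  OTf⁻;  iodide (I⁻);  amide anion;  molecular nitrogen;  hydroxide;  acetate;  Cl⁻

amide anion < hydroxide < acetate < Cl⁻ < iodide (I⁻) < OTf⁻ < molecular nitrogen

molecular nitrogen: no meaningful conjugate acid; N₂ departs as an exceptionally stable neutral molecule
OTf⁻: pKₐ(CF₃SO₃H (triflic acid)) ≈ -14 — charge spread over three oxygens and a CF₃ group; the premier leaving group in synthesis
iodide (I⁻): pKₐ(HI) ≈ -10
Cl⁻: pKₐ(HCl) ≈ -7 — moderately weak base
acetate: pKₐ(CH₃COOH) ≈ 4.8 — resonance-stabilised but still a weak base
hydroxide: pKₐ(H₂O) ≈ 15.7
amide anion: pKₐ(NH₃) ≈ 38
Listed from poorest to best leaving group as asked.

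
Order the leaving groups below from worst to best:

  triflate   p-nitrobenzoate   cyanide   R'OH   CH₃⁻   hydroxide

CH₃⁻ < hydroxide < cyanide < p-nitrobenzoate < R'OH < triflate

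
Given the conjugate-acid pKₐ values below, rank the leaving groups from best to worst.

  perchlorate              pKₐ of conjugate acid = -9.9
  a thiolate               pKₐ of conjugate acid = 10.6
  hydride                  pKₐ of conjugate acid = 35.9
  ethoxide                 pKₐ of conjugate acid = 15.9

perchlorate > a thiolate > ethoxide > hydride

Lower conjugate-acid pKₐ ⇒ weaker base ⇒ better leaving group.
Sorting by the given values: perchlorate (-9.9), a thiolate (10.6), ethoxide (15.9), hydride (35.9).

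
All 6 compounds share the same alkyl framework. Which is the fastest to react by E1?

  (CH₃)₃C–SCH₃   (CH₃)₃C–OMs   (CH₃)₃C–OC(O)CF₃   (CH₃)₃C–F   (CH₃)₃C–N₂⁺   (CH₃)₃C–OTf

With the same alkyl group throughout, only the leaving group differentiates the rates.
Leaving-group ability tracks the stability of the departed species; conjugate-acid pKₐ is the usual yardstick (lower pKₐ → better LG).
(CH₃)₃C–N₂⁺ loses N₂: no meaningful conjugate acid; N₂ departs as an exceptionally stable neutral molecule
(CH₃)₃C–OTf loses OTf⁻: pKₐ(CF₃SO₃H (triflic acid)) ≈ -14
(CH₃)₃C–OMs loses OMs⁻: pKₐ(CH₃SO₃H (MsOH)) ≈ -1.9
(CH₃)₃C–OC(O)CF₃ loses CF₃COO⁻: pKₐ(CF₃COOH) ≈ 0.2
(CH₃)₃C–F loses F⁻: pKₐ(HF) ≈ 3.2
(CH₃)₃C–SCH₃ loses RS⁻: pKₐ(RSH (a thiol)) ≈ 10.5

(CH₃)₃C–N₂⁺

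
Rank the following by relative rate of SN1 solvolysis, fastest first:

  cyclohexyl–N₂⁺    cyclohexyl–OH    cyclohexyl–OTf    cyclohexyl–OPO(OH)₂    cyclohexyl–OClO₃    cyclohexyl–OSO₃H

The skeletons are identical, so relative rate is governed entirely by leaving-group ability.
The more stable X⁻ (or X) is on its own — i.e. the weaker a base it is — the better a leaving group it makes.
cyclohexyl–N₂⁺ loses N₂: no meaningful conjugate acid; N₂ departs as an exceptionally stable neutral molecule
cyclohexyl–OTf loses OTf⁻: pKₐ(CF₃SO₃H (triflic acid)) ≈ -14
cyclohexyl–OClO₃ loses ClO₄⁻: pKₐ(HClO₄) ≈ -10
cyclohexyl–OSO₃H loses HSO₄⁻: pKₐ(H₂SO₄) ≈ -3
cyclohexyl–OPO(OH)₂ loses H₂PO₄⁻: pKₐ(H₃PO₄) ≈ 2.1
cyclohexyl–OH loses OH⁻: pKₐ(H₂O) ≈ 15.7

cyclohexyl–N₂⁺ > cyclohexyl–OTf > cyclohexyl–OClO₃ > cyclohexyl–OSO₃H > cyclohexyl–OPO(OH)₂ > cyclohexyl–OH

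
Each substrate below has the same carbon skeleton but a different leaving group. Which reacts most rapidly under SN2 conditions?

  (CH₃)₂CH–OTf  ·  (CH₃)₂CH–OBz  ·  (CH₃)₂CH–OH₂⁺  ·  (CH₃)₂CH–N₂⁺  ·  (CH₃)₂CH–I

(CH₃)₂CH–N₂⁺

Same R in every case — rank the leaving groups.
A good leaving group is a weak base: the lower the pKₐ of its conjugate acid, the more readily it departs.
(CH₃)₂CH–N₂⁺ loses N₂: no meaningful conjugate acid; N₂ departs as an exceptionally stable neutral molecule
(CH₃)₂CH–OTf loses OTf⁻: pKₐ(CF₃SO₃H (triflic acid)) ≈ -14
(CH₃)₂CH–I loses I⁻: pKₐ(HI) ≈ -10
(CH₃)₂CH–OH₂⁺ loses H₂O: pKₐ(H₃O⁺) ≈ -1.7
(CH₃)₂CH–OBz loses PhCOO⁻: pKₐ(C₆H₅COOH) ≈ 4.2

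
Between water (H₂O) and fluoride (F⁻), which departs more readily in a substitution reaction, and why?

water (H₂O)

water (H₂O) is the better leaving group.
pKₐ(H₃O⁺) ≈ -1.7 versus pKₐ(HF) ≈ 3.2: water (H₂O) is the much weaker base.
Neutral; leaves from a protonated alcohol (R–OH₂⁺).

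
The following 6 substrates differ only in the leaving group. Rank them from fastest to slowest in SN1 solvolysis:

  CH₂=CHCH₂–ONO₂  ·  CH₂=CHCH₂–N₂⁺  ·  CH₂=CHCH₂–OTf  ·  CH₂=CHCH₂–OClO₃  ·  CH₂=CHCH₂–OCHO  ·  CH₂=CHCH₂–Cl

The skeletons are identical, so relative rate is governed entirely by leaving-group ability.
A good leaving group is a weak base: the lower the pKₐ of its conjugate acid, the more readily it departs.
CH₂=CHCH₂–N₂⁺ loses N₂: no meaningful conjugate acid; N₂ departs as an exceptionally stable neutral molecule
CH₂=CHCH₂–OTf loses OTf⁻: pKₐ(CF₃SO₃H (triflic acid)) ≈ -14
CH₂=CHCH₂–OClO₃ loses ClO₄⁻: pKₐ(HClO₄) ≈ -10
CH₂=CHCH₂–Cl loses Cl⁻: pKₐ(HCl) ≈ -7
CH₂=CHCH₂–ONO₂ loses NO₃⁻: pKₐ(HNO₃) ≈ -1.3
CH₂=CHCH₂–OCHO loses HCOO⁻: pKₐ(HCOOH) ≈ 3.8

CH₂=CHCH₂–N₂⁺ > CH₂=CHCH₂–OTf > CH₂=CHCH₂–OClO₃ > CH₂=CHCH₂–Cl > CH₂=CHCH₂–ONO₂ > CH₂=CHCH₂–OCHO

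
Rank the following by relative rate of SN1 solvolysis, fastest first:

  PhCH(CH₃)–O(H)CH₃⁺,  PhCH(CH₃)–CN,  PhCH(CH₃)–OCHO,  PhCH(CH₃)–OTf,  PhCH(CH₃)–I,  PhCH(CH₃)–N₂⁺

PhCH(CH₃)–N₂⁺ > PhCH(CH₃)–OTf > PhCH(CH₃)–I > PhCH(CH₃)–O(H)CH₃⁺ > PhCH(CH₃)–OCHO > PhCH(CH₃)–CN

Same R in every case — rank the leaving groups.
Leaving-group ability tracks the stability of the departed species; conjugate-acid pKₐ is the usual yardstick (lower pKₐ → better LG).
PhCH(CH₃)–N₂⁺ loses N₂: no meaningful conjugate acid; N₂ departs as an exceptionally stable neutral molecule
PhCH(CH₃)–OTf loses OTf⁻: pKₐ(CF₃SO₃H (triflic acid)) ≈ -14
PhCH(CH₃)–I loses I⁻: pKₐ(HI) ≈ -10
PhCH(CH₃)–O(H)CH₃⁺ loses R'OH: pKₐ(R'OH₂⁺) ≈ -2.4
PhCH(CH₃)–OCHO loses HCOO⁻: pKₐ(HCOOH) ≈ 3.8
PhCH(CH₃)–CN loses CN⁻: pKₐ(HCN) ≈ 9.2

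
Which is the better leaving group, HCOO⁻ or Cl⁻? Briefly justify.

Cl⁻ is the better leaving group.
pKₐ(HCl) ≈ -7 versus pKₐ(HCOOH) ≈ 3.8: Cl⁻ is the much weaker base.
Moderately weak base.

Cl⁻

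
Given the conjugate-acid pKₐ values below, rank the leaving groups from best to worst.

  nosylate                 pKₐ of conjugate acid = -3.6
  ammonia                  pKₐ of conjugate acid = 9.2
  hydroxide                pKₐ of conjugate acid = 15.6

nosylate > ammonia > hydroxide

Lower conjugate-acid pKₐ ⇒ weaker base ⇒ better leaving group.
Sorting by the given values: nosylate (-3.6), ammonia (9.2), hydroxide (15.6).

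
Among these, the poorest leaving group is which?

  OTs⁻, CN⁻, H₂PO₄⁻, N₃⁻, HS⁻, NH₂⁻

NH₂⁻

Rank by basicity of the departing species: weakest base leaves most easily.
OTs⁻: pKₐ(p-CH₃C₆H₄SO₃H (TsOH)) ≈ -2.8
H₂PO₄⁻: pKₐ(H₃PO₄) ≈ 2.1
N₃⁻: pKₐ(HN₃) ≈ 4.7
HS⁻: pKₐ(H₂S) ≈ 7
CN⁻: pKₐ(HCN) ≈ 9.2
NH₂⁻: pKₐ(NH₃) ≈ 38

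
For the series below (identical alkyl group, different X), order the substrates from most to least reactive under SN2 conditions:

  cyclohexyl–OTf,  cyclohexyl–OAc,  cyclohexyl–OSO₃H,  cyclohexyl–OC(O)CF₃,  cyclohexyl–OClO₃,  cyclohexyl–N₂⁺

The skeletons are identical, so relative rate is governed entirely by leaving-group ability.
Leaving-group ability tracks the stability of the departed species; conjugate-acid pKₐ is the usual yardstick (lower pKₐ → better LG).
cyclohexyl–N₂⁺ loses N₂: no meaningful conjugate acid; N₂ departs as an exceptionally stable neutral molecule
cyclohexyl–OTf loses OTf⁻: pKₐ(CF₃SO₃H (triflic acid)) ≈ -14
cyclohexyl–OClO₃ loses ClO₄⁻: pKₐ(HClO₄) ≈ -10
cyclohexyl–OSO₃H loses HSO₄⁻: pKₐ(H₂SO₄) ≈ -3
cyclohexyl–OC(O)CF₃ loses CF₃COO⁻: pKₐ(CF₃COOH) ≈ 0.2
cyclohexyl–OAc loses AcO⁻: pKₐ(CH₃COOH) ≈ 4.8

cyclohexyl–N₂⁺ > cyclohexyl–OTf > cyclohexyl–OClO₃ > cyclohexyl–OSO₃H > cyclohexyl–OC(O)CF₃ > cyclohexyl–OAc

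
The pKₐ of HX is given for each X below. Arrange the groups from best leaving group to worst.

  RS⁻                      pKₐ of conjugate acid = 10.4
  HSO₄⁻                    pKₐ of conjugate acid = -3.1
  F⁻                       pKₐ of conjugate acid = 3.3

Lower conjugate-acid pKₐ ⇒ weaker base ⇒ better leaving group.
Sorting by the given values: HSO₄⁻ (-3.1), F⁻ (3.3), RS⁻ (10.4).

HSO₄⁻ > F⁻ > RS⁻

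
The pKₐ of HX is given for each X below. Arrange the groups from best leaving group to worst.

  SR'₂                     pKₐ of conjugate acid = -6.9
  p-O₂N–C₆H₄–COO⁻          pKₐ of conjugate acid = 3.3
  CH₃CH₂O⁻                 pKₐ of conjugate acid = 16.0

SR'₂ > p-O₂N–C₆H₄–COO⁻ > CH₃CH₂O⁻

Lower conjugate-acid pKₐ ⇒ weaker base ⇒ better leaving group.
Sorting by the given values: SR'₂ (-6.9), p-O₂N–C₆H₄–COO⁻ (3.3), CH₃CH₂O⁻ (16.0).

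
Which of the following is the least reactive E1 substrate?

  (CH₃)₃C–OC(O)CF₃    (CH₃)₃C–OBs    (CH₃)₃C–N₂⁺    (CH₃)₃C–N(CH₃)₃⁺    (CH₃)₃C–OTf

(CH₃)₃C–N(CH₃)₃⁺

Same R in every case — rank the leaving groups.
Rank by basicity of the departing species: weakest base leaves most easily.
(CH₃)₃C–N₂⁺ loses N₂: no meaningful conjugate acid; N₂ departs as an exceptionally stable neutral molecule
(CH₃)₃C–OTf loses OTf⁻: pKₐ(CF₃SO₃H (triflic acid)) ≈ -14
(CH₃)₃C–OBs loses OBs⁻: pKₐ(p-BrC₆H₄SO₃H) ≈ -2.8
(CH₃)₃C–OC(O)CF₃ loses CF₃COO⁻: pKₐ(CF₃COOH) ≈ 0.2
(CH₃)₃C–N(CH₃)₃⁺ loses NR'₃: pKₐ(R'₃NH⁺) ≈ 10.7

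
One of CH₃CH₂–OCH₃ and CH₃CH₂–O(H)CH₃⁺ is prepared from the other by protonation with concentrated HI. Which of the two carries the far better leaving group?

CH₃CH₂–O(H)CH₃⁺

From CH₃CH₂–OCH₃ the departing group would be CH₃O⁻ (pKₐ(CH₃OH) ≈ 15.5). Strong base; alkoxides do not leave unassisted.
From CH₃CH₂–O(H)CH₃⁺ the leaving group is R'OH (pKₐ(R'OH₂⁺) ≈ -2.4). Neutral; leaves from a protonated ether (an oxonium ion, R–O(H)R'⁺).
Protonation with concentrated HI works by allowing neutral methanol, rather than methoxide, to depart, making CH₃CH₂–O(H)CH₃⁺ enormously more reactive.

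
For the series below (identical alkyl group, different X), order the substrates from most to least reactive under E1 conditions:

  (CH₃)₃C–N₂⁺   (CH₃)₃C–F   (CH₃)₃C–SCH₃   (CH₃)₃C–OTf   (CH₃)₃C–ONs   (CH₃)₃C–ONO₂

(CH₃)₃C–N₂⁺ > (CH₃)₃C–OTf > (CH₃)₃C–ONs > (CH₃)₃C–ONO₂ > (CH₃)₃C–F > (CH₃)₃C–SCH₃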